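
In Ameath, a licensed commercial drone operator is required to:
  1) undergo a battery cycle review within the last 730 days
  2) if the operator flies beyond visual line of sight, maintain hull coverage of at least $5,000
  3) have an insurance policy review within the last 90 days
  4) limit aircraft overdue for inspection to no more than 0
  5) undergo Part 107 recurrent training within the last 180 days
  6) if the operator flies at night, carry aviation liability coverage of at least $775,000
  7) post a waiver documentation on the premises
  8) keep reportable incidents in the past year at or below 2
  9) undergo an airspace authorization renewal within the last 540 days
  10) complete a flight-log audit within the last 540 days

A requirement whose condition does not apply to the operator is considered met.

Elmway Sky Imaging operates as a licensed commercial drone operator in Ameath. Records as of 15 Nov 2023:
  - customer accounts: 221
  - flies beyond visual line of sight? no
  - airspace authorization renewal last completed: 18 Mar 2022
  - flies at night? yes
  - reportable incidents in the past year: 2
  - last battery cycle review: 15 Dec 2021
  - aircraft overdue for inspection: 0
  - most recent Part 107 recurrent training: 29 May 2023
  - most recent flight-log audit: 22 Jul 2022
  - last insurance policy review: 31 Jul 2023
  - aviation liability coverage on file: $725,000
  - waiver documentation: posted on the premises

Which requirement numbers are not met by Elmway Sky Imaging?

3, 6, 9

1. battery cycle review 700 days ago vs limit 730 → met
2. condition 'flies beyond visual line of sight' does not hold → requirement n/a → met
3. insurance policy review 107 days ago vs limit 90 → not met
4. aircraft overdue for inspection 0 ≤ 0 → met
5. Part 107 recurrent training 170 days ago vs limit 180 → met
6. condition 'flies at night' holds; aviation liability coverage $725,000 < $775,000 → not met
7. waiver documentation present → met
8. reportable incidents in the past year 2 ≤ 2 → met
9. airspace authorization renewal 607 days ago vs limit 540 → not met
10. flight-log audit 481 days ago vs limit 540 → met
Not met: 3, 6, 9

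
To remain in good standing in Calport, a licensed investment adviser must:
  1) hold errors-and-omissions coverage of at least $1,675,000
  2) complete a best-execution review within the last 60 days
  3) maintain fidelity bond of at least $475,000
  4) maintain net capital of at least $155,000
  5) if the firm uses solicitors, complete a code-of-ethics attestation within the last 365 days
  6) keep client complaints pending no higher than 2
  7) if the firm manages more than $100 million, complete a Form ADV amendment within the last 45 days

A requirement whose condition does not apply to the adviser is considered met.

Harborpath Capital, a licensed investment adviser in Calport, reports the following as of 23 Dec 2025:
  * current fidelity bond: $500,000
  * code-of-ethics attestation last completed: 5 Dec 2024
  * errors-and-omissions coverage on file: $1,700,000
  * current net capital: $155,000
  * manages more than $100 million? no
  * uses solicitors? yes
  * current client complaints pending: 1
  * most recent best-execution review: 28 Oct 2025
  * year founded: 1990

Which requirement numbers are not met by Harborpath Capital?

5

1. errors-and-omissions coverage $1,700,000 ≥ $1,675,000 → met
2. best-execution review 56 days ago vs limit 60 → met
3. fidelity bond $500,000 ≥ $475,000 → met
4. net capital $155,000 ≥ $155,000 → met
5. condition 'uses solicitors' holds; code-of-ethics attestation 383 days ago vs limit 365 → not met
6. client complaints pending 1 ≤ 2 → met
7. condition 'manages more than $100 million' does not hold → requirement n/a → met
Not met: 5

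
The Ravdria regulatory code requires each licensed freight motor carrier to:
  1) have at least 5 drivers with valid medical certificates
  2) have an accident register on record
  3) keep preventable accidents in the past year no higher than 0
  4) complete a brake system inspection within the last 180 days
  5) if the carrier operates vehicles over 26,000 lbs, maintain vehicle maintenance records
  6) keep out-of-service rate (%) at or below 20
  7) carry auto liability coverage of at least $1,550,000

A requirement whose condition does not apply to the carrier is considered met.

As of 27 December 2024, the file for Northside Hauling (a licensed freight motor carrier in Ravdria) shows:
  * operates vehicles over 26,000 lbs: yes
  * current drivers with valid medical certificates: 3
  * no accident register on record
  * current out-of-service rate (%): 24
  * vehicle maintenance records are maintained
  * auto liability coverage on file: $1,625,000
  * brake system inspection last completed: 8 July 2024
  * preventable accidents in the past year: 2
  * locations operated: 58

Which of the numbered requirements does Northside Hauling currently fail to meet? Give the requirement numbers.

1. drivers with valid medical certificates 3 < 5 → not met
2. accident register absent → not met
3. preventable accidents in the past year 2 > 0 → not met
4. brake system inspection 172 days ago vs limit 180 → met
5. condition 'operates vehicles over 26,000 lbs' holds; vehicle maintenance records present → met
6. out-of-service rate (%) 24 > 20 → not met
7. auto liability coverage $1,625,000 ≥ $1,550,000 → met
Not met: 1, 2, 3, 6

1, 2, 3, 6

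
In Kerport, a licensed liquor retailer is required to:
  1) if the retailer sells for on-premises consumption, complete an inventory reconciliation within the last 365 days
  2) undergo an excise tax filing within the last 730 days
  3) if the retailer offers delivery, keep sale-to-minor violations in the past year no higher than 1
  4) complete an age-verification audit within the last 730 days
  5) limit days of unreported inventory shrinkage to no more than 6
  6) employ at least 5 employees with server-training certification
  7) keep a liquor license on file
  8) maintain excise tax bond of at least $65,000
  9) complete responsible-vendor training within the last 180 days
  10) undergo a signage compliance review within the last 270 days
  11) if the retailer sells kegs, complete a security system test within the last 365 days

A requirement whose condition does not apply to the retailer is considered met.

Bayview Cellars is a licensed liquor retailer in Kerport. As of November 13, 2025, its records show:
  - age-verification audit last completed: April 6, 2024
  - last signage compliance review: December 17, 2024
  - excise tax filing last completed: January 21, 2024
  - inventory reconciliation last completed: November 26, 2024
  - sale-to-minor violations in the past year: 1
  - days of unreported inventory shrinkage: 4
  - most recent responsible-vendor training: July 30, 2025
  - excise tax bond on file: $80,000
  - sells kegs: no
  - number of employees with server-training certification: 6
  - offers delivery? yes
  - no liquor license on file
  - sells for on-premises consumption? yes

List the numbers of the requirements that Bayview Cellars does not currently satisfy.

1. condition 'sells for on-premises consumption' holds; inventory reconciliation 352 days ago vs limit 365 → met
2. excise tax filing 662 days ago vs limit 730 → met
3. condition 'offers delivery' holds; sale-to-minor violations in the past year 1 ≤ 1 → met
4. age-verification audit 586 days ago vs limit 730 → met
5. days of unreported inventory shrinkage 4 ≤ 6 → met
6. employees with server-training certification 6 ≥ 5 → met
7. liquor license absent → not met
8. excise tax bond $80,000 ≥ $65,000 → met
9. responsible-vendor training 106 days ago vs limit 180 → met
10. signage compliance review 331 days ago vs limit 270 → not met
11. condition 'sells kegs' does not hold → requirement n/a → met
Not met: 7, 10

7, 10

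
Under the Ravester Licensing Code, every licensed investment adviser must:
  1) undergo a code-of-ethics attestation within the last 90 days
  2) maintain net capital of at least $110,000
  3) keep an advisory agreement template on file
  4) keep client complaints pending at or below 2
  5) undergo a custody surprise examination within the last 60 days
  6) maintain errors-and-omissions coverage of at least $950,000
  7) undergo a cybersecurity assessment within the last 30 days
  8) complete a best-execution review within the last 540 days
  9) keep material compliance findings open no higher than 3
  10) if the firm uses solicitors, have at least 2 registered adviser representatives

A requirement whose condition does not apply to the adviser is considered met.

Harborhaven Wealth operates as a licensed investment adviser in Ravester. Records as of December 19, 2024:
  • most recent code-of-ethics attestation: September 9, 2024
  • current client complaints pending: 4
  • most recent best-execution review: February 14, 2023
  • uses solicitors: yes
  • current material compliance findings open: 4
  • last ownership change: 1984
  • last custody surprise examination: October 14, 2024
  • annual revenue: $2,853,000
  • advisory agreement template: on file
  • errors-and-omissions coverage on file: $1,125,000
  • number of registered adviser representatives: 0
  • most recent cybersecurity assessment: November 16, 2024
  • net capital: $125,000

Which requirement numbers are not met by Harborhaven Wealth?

1, 4, 5, 7, 8, 9, 10

1. code-of-ethics attestation 101 days ago vs limit 90 → not met
2. net capital $125,000 ≥ $110,000 → met
3. advisory agreement template present → met
4. client complaints pending 4 > 2 → not met
5. custody surprise examination 66 days ago vs limit 60 → not met
6. errors-and-omissions coverage $1,125,000 ≥ $950,000 → met
7. cybersecurity assessment 33 days ago vs limit 30 → not met
8. best-execution review 674 days ago vs limit 540 → not met
9. material compliance findings open 4 > 3 → not met
10. condition 'uses solicitors' holds; registered adviser representatives 0 < 2 → not met
Not met: 1, 4, 5, 7, 8, 9, 10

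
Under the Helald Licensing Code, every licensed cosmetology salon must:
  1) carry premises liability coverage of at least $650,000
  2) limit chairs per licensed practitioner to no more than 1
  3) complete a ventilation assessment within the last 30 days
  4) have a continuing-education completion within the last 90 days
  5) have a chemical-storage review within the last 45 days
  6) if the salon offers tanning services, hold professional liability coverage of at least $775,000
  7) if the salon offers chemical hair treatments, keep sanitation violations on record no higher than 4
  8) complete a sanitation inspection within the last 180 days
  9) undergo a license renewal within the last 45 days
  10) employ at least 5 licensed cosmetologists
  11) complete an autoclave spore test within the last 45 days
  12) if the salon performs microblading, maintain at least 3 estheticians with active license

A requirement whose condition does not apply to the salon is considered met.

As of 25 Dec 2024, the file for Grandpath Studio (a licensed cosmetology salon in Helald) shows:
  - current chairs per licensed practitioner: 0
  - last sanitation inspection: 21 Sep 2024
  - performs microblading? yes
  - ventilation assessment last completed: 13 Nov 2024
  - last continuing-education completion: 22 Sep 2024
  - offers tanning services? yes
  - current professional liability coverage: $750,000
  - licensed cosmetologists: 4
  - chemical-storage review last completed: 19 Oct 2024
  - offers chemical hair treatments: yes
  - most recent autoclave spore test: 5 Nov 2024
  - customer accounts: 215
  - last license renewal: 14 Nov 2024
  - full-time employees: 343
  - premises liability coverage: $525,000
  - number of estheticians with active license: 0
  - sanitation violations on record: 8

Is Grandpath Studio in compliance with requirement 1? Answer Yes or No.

No

1. premises liability coverage $525,000 < $650,000 → not met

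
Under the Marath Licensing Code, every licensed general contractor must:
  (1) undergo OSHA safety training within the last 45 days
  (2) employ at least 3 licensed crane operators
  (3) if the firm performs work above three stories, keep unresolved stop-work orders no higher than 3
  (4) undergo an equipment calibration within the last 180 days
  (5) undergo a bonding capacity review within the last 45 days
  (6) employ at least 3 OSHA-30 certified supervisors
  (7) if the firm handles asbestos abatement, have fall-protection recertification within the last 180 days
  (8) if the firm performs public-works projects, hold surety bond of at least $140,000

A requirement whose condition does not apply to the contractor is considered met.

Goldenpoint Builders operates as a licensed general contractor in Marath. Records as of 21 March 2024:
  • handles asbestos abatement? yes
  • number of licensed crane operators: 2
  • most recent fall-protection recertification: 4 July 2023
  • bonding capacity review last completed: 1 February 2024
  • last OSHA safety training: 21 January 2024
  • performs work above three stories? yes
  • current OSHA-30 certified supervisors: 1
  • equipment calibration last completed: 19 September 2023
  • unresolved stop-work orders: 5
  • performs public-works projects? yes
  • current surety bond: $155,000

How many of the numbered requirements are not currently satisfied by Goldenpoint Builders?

1. OSHA safety training 60 days ago vs limit 45 → not met
2. licensed crane operators 2 < 3 → not met
3. condition 'performs work above three stories' holds; unresolved stop-work orders 5 > 3 → not met
4. equipment calibration 184 days ago vs limit 180 → not met
5. bonding capacity review 49 days ago vs limit 45 → not met
6. OSHA-30 certified supervisors 1 < 3 → not met
7. condition 'handles asbestos abatement' holds; fall-protection recertification 261 days ago vs limit 180 → not met
8. condition 'performs public-works projects' holds; surety bond $155,000 ≥ $140,000 → met
Not met: 7 of 8

7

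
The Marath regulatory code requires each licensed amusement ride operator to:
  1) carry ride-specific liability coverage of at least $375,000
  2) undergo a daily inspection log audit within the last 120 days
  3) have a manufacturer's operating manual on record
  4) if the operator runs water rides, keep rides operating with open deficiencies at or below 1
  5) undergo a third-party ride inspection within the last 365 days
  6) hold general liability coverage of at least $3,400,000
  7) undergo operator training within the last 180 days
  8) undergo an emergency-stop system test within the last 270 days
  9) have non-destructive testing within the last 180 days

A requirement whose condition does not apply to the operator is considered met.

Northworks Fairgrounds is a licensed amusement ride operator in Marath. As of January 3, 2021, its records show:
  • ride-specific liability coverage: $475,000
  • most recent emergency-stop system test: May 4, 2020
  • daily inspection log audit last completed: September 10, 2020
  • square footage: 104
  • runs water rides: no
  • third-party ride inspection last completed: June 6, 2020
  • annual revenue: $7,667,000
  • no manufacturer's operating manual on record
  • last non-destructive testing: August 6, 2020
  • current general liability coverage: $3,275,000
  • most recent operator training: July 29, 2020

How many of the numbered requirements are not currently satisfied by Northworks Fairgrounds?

1. ride-specific liability coverage $475,000 ≥ $375,000 → met
2. daily inspection log audit 115 days ago vs limit 120 → met
3. manufacturer's operating manual absent → not met
4. condition 'runs water rides' does not hold → requirement n/a → met
5. third-party ride inspection 211 days ago vs limit 365 → met
6. general liability coverage $3,275,000 < $3,400,000 → not met
7. operator training 158 days ago vs limit 180 → met
8. emergency-stop system test 244 days ago vs limit 270 → met
9. non-destructive testing 150 days ago vs limit 180 → met
Not met: 2 of 9

2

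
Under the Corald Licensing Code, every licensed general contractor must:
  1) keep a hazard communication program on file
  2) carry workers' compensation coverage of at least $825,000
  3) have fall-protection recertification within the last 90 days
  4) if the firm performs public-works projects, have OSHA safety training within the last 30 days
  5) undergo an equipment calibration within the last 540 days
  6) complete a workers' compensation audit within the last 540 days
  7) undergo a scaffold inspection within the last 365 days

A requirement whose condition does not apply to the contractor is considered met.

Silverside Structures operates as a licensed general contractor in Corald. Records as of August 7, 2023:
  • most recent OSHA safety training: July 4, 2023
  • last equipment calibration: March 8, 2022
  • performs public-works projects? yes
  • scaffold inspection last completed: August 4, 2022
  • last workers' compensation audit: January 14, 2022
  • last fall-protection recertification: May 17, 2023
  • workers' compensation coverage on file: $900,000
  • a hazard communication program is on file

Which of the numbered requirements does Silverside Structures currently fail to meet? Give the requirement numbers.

1. hazard communication program present → met
2. workers' compensation coverage $900,000 ≥ $825,000 → met
3. fall-protection recertification 82 days ago vs limit 90 → met
4. condition 'performs public-works projects' holds; OSHA safety training 34 days ago vs limit 30 → not met
5. equipment calibration 517 days ago vs limit 540 → met
6. workers' compensation audit 570 days ago vs limit 540 → not met
7. scaffold inspection 368 days ago vs limit 365 → not met
Not met: 4, 6, 7

4, 6, 7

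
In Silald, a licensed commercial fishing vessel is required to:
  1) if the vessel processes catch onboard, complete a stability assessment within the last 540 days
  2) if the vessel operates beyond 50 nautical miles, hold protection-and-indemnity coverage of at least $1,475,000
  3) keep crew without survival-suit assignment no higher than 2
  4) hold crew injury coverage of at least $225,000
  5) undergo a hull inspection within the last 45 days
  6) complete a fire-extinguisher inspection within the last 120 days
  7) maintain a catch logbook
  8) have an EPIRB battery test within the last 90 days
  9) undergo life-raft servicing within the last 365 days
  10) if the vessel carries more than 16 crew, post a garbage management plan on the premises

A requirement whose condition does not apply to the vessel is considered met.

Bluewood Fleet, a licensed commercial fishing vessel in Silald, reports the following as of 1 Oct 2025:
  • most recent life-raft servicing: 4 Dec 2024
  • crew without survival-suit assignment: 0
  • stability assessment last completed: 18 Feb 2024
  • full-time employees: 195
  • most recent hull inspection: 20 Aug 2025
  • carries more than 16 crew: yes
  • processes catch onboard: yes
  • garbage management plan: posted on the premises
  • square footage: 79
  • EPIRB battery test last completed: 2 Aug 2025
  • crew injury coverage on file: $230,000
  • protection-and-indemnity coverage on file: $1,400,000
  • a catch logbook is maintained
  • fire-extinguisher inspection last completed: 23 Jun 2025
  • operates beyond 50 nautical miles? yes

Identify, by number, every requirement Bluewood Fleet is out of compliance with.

1, 2

1. condition 'processes catch onboard' holds; stability assessment 591 days ago vs limit 540 → not met
2. condition 'operates beyond 50 nautical miles' holds; protection-and-indemnity coverage $1,400,000 < $1,475,000 → not met
3. crew without survival-suit assignment 0 ≤ 2 → met
4. crew injury coverage $230,000 ≥ $225,000 → met
5. hull inspection 42 days ago vs limit 45 → met
6. fire-extinguisher inspection 100 days ago vs limit 120 → met
7. catch logbook present → met
8. EPIRB battery test 60 days ago vs limit 90 → met
9. life-raft servicing 301 days ago vs limit 365 → met
10. condition 'carries more than 16 crew' holds; garbage management plan present → met
Not met: 1, 2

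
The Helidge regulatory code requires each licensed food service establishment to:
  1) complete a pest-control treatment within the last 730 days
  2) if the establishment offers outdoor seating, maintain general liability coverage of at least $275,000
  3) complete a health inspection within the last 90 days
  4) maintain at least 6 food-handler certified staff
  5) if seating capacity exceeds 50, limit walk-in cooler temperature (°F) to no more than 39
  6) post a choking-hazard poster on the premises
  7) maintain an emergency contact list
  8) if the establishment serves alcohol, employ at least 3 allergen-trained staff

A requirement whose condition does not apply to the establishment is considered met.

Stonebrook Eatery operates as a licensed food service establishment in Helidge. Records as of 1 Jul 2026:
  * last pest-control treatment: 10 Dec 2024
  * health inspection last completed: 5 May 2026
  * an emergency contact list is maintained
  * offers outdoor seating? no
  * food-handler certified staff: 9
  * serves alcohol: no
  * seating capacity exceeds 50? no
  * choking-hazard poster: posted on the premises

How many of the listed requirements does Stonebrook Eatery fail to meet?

1. pest-control treatment 568 days ago vs limit 730 → met
2. condition 'offers outdoor seating' does not hold → requirement n/a → met
3. health inspection 57 days ago vs limit 90 → met
4. food-handler certified staff 9 ≥ 6 → met
5. condition 'seating capacity exceeds 50' does not hold → requirement n/a → met
6. choking-hazard poster present → met
7. emergency contact list present → met
8. condition 'serves alcohol' does not hold → requirement n/a → met
Not met: 0 of 8

0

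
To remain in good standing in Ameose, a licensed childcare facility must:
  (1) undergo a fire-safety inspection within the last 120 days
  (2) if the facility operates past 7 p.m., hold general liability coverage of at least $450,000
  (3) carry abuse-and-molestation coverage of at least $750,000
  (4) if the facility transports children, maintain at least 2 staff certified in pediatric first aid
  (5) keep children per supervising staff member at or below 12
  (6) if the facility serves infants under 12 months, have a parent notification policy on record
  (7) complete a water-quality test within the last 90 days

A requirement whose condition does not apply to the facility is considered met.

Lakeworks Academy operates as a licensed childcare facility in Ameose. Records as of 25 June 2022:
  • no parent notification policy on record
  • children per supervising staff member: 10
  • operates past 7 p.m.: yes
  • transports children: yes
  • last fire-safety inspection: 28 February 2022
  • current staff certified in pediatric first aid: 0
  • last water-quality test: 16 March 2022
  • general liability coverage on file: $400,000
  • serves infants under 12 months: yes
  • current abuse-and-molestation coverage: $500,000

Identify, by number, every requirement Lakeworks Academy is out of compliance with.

2, 3, 4, 6, 7

1. fire-safety inspection 117 days ago vs limit 120 → met
2. condition 'operates past 7 p.m.' holds; general liability coverage $400,000 < $450,000 → not met
3. abuse-and-molestation coverage $500,000 < $750,000 → not met
4. condition 'transports children' holds; staff certified in pediatric first aid 0 < 2 → not met
5. children per supervising staff member 10 ≤ 12 → met
6. condition 'serves infants under 12 months' holds; parent notification policy absent → not met
7. water-quality test 101 days ago vs limit 90 → not met
Not met: 2, 3, 4, 6, 7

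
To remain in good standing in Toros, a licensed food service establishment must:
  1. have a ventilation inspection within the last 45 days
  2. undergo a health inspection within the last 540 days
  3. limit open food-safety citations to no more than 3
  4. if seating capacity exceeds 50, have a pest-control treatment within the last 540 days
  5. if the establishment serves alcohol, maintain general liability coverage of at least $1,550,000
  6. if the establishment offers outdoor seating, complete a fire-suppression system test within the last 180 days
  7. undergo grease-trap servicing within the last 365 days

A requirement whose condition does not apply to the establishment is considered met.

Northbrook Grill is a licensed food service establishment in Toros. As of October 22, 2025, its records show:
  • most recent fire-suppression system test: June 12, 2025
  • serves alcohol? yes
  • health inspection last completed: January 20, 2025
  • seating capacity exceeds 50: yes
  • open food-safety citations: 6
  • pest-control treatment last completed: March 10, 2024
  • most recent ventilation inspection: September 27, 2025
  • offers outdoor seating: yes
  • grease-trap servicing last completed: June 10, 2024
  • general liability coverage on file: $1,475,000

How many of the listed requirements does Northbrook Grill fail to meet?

1. ventilation inspection 25 days ago vs limit 45 → met
2. health inspection 275 days ago vs limit 540 → met
3. open food-safety citations 6 > 3 → not met
4. condition 'seating capacity exceeds 50' holds; pest-control treatment 591 days ago vs limit 540 → not met
5. condition 'serves alcohol' holds; general liability coverage $1,475,000 < $1,550,000 → not met
6. condition 'offers outdoor seating' holds; fire-suppression system test 132 days ago vs limit 180 → met
7. grease-trap servicing 499 days ago vs limit 365 → not met
Not met: 4 of 7

4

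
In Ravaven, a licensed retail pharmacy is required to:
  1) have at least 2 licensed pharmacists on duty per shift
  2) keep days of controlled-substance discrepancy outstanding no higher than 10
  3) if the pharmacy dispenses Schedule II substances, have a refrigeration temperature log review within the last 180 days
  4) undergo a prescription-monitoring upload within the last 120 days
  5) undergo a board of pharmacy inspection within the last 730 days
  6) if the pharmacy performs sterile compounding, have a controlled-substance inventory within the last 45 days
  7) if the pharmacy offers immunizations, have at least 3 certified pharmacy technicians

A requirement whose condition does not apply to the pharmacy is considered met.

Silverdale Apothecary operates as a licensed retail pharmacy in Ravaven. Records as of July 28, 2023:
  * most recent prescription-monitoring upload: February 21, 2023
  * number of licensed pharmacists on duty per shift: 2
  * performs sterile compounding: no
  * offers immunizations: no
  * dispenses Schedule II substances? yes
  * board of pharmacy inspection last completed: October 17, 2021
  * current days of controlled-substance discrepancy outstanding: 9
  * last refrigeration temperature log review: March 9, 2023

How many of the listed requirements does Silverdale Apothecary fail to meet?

1. licensed pharmacists on duty per shift 2 ≥ 2 → met
2. days of controlled-substance discrepancy outstanding 9 ≤ 10 → met
3. condition 'dispenses Schedule II substances' holds; refrigeration temperature log review 141 days ago vs limit 180 → met
4. prescription-monitoring upload 157 days ago vs limit 120 → not met
5. board of pharmacy inspection 649 days ago vs limit 730 → met
6. condition 'performs sterile compounding' does not hold → requirement n/a → met
7. condition 'offers immunizations' does not hold → requirement n/a → met
Not met: 1 of 7

1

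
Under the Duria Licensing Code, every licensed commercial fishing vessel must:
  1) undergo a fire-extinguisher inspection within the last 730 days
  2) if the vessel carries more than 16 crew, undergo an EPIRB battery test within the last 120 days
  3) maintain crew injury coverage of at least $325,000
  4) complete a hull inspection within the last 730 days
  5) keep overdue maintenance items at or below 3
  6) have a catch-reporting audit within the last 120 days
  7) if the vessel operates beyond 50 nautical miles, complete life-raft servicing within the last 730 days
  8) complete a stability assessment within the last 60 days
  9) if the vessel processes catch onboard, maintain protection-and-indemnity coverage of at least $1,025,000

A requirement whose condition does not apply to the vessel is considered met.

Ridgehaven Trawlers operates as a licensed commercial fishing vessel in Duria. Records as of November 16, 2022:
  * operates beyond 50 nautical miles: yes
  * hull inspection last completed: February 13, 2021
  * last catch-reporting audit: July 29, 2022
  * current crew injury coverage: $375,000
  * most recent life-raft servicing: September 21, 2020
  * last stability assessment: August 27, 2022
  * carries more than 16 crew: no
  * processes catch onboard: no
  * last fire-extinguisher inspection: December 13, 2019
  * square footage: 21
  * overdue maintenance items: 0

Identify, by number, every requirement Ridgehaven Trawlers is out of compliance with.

1. fire-extinguisher inspection 1069 days ago vs limit 730 → not met
2. condition 'carries more than 16 crew' does not hold → requirement n/a → met
3. crew injury coverage $375,000 ≥ $325,000 → met
4. hull inspection 641 days ago vs limit 730 → met
5. overdue maintenance items 0 ≤ 3 → met
6. catch-reporting audit 110 days ago vs limit 120 → met
7. condition 'operates beyond 50 nautical miles' holds; life-raft servicing 786 days ago vs limit 730 → not met
8. stability assessment 81 days ago vs limit 60 → not met
9. condition 'processes catch onboard' does not hold → requirement n/a → met
Not met: 1, 7, 8

1, 7, 8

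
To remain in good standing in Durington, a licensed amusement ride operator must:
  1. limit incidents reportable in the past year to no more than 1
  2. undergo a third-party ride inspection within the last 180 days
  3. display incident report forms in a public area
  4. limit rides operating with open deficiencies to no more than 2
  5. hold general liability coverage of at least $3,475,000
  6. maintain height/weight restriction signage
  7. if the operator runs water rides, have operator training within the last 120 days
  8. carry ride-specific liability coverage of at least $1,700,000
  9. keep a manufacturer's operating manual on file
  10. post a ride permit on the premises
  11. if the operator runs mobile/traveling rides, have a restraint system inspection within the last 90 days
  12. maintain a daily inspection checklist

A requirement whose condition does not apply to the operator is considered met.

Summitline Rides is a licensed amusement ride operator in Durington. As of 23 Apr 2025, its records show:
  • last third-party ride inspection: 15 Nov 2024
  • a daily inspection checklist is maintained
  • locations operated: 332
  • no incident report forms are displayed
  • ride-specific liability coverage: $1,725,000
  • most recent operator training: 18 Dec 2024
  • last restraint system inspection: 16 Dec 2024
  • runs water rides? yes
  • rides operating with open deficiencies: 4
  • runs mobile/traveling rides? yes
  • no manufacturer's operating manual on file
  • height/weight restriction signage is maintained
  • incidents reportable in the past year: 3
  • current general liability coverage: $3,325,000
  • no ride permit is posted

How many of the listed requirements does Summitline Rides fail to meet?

1. incidents reportable in the past year 3 > 1 → not met
2. third-party ride inspection 159 days ago vs limit 180 → met
3. incident report forms absent → not met
4. rides operating with open deficiencies 4 > 2 → not met
5. general liability coverage $3,325,000 < $3,475,000 → not met
6. height/weight restriction signage present → met
7. condition 'runs water rides' holds; operator training 126 days ago vs limit 120 → not met
8. ride-specific liability coverage $1,725,000 ≥ $1,700,000 → met
9. manufacturer's operating manual absent → not met
10. ride permit absent → not met
11. condition 'runs mobile/traveling rides' holds; restraint system inspection 128 days ago vs limit 90 → not met
12. daily inspection checklist present → met
Not met: 8 of 12

8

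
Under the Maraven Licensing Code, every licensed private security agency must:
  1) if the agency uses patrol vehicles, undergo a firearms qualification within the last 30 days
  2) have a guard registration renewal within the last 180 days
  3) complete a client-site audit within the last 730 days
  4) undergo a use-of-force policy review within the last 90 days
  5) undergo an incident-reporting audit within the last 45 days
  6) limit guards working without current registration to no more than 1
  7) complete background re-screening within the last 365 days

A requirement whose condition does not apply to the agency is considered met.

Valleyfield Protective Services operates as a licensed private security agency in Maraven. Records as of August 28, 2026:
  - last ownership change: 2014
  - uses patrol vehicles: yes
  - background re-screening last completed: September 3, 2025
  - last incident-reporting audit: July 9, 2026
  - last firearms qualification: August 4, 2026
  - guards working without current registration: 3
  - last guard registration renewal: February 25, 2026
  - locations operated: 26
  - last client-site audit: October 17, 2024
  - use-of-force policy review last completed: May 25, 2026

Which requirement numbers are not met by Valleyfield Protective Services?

2, 4, 5, 6

1. condition 'uses patrol vehicles' holds; firearms qualification 24 days ago vs limit 30 → met
2. guard registration renewal 184 days ago vs limit 180 → not met
3. client-site audit 680 days ago vs limit 730 → met
4. use-of-force policy review 95 days ago vs limit 90 → not met
5. incident-reporting audit 50 days ago vs limit 45 → not met
6. guards working without current registration 3 > 1 → not met
7. background re-screening 359 days ago vs limit 365 → met
Not met: 2, 4, 5, 6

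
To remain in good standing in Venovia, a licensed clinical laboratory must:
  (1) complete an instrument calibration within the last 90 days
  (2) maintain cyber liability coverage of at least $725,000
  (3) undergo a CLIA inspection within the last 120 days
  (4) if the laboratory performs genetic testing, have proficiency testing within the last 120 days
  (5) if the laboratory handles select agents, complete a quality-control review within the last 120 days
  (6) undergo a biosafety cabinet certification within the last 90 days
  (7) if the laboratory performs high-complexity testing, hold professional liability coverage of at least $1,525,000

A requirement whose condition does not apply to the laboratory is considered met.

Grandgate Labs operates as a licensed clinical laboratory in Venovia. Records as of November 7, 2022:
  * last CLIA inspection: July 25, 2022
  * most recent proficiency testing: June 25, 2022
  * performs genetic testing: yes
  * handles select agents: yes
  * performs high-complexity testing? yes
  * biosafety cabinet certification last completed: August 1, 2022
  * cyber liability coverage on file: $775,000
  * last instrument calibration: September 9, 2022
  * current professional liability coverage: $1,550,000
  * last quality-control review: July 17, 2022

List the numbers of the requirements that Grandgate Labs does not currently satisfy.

1. instrument calibration 59 days ago vs limit 90 → met
2. cyber liability coverage $775,000 ≥ $725,000 → met
3. CLIA inspection 105 days ago vs limit 120 → met
4. condition 'performs genetic testing' holds; proficiency testing 135 days ago vs limit 120 → not met
5. condition 'handles select agents' holds; quality-control review 113 days ago vs limit 120 → met
6. biosafety cabinet certification 98 days ago vs limit 90 → not met
7. condition 'performs high-complexity testing' holds; professional liability coverage $1,550,000 ≥ $1,525,000 → met
Not met: 4, 6

4, 6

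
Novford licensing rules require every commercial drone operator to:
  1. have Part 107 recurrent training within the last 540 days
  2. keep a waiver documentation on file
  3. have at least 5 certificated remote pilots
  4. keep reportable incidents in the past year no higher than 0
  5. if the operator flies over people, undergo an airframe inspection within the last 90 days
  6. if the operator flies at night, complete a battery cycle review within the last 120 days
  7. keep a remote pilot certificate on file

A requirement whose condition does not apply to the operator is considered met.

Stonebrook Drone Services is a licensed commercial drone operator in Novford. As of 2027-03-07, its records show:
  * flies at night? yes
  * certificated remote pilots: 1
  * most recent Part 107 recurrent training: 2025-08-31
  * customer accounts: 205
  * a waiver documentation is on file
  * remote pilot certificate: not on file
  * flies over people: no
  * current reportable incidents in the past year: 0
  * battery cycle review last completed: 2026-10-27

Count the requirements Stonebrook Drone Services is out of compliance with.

4

1. Part 107 recurrent training 553 days ago vs limit 540 → not met
2. waiver documentation present → met
3. certificated remote pilots 1 < 5 → not met
4. reportable incidents in the past year 0 ≤ 0 → met
5. condition 'flies over people' does not hold → requirement n/a → met
6. condition 'flies at night' holds; battery cycle review 131 days ago vs limit 120 → not met
7. remote pilot certificate absent → not met
Not met: 4 of 7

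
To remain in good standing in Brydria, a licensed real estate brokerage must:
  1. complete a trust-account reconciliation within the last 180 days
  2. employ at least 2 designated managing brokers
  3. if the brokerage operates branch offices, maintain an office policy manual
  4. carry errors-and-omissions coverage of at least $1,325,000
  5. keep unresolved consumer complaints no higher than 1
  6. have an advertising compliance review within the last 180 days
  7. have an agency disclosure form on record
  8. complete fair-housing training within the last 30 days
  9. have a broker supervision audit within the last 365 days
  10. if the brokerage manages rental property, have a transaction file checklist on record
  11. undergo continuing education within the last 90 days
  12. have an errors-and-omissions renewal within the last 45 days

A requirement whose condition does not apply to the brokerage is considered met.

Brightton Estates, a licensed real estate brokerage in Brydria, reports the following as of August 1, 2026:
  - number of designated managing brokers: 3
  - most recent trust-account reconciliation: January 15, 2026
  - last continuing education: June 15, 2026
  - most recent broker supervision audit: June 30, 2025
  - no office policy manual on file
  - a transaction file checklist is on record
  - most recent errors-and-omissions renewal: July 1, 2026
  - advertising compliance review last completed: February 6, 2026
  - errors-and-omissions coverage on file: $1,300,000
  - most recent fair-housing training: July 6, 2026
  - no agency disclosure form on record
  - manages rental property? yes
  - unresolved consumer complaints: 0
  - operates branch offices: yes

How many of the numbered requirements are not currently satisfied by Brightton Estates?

5

1. trust-account reconciliation 198 days ago vs limit 180 → not met
2. designated managing brokers 3 ≥ 2 → met
3. condition 'operates branch offices' holds; office policy manual absent → not met
4. errors-and-omissions coverage $1,300,000 < $1,325,000 → not met
5. unresolved consumer complaints 0 ≤ 1 → met
6. advertising compliance review 176 days ago vs limit 180 → met
7. agency disclosure form absent → not met
8. fair-housing training 26 days ago vs limit 30 → met
9. broker supervision audit 397 days ago vs limit 365 → not met
10. condition 'manages rental property' holds; transaction file checklist present → met
11. continuing education 47 days ago vs limit 90 → met
12. errors-and-omissions renewal 31 days ago vs limit 45 → met
Not met: 5 of 12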